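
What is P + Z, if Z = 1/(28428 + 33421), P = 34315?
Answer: 2122348436/61849 ≈ 34315.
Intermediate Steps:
Z = 1/61849 ≈ 1.6168e-5
P + Z = 34315 + 1/61849 = 2122348436/61849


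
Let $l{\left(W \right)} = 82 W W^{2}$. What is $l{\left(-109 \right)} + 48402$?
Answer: $-106143976$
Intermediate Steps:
$l{\left(W \right)} = 82 W^{3}$
$l{\left(-109 \right)} + 48402 = 82 \left(-109\right)^{3} + 48402 = 82 \left(-1295029\right) + 48402 = -106192378 + 48402 = -106143976$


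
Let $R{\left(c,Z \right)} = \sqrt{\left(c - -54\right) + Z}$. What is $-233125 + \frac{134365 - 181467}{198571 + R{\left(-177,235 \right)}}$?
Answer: $- \frac{9192231127789367}{39430441929} + \frac{188408 \sqrt{7}}{39430441929} \approx -2.3313 \cdot 10^{5}$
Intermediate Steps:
$R{\left(c,Z \right)} = \sqrt{54 + Z + c}$ ($R{\left(c,Z \right)} = \sqrt{\left(c + 54\right) + Z} = \sqrt{\left(54 + c\right) + Z} = \sqrt{54 + Z + c}$)
$-233125 + \frac{134365 - 181467}{198571 + R{\left(-177,235 \right)}} = -233125 + \frac{134365 - 181467}{198571 + \sqrt{54 + 235 - 177}} = -233125 - \frac{47102}{198571 + \sqrt{112}} = -233125 - \frac{47102}{198571 + 4 \sqrt{7}}$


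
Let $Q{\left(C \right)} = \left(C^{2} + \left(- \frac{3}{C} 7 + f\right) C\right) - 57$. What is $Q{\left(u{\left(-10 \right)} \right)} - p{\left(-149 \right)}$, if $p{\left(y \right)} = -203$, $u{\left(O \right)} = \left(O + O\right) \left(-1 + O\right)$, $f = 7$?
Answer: $50065$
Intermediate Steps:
$u{\left(O \right)} = 2 O \left(-1 + O\right)$
$Q{\left(C \right)} = -57 + C^{2} + C \left(7 - \frac{21}{C}\right)$ ($Q{\left(C \right)} = \left(C^{2} + \left(- \frac{3}{C} 7 + 7\right) C\right) - 57 = \left(C^{2} + \left(- \frac{21}{C} + 7\right) C\right) - 57 = \left(C^{2} + \left(7 - \frac{21}{C}\right) C\right) - 57 = \left(C^{2} + C \left(7 - \frac{21}{C}\right)\right) - 57 = -57 + C^{2} + C \left(7 - \frac{21}{C}\right)$)
$Q{\left(u{\left(-10 \right)} \right)} - p{\left(-149 \right)} = \left(-78 + \left(2 \left(-10\right) \left(-1 - 10\right)\right)^{2} + 7 \cdot 2 \left(-10\right) \left(-1 - 10\right)\right) - -203 = \left(-78 + \left(2 \left(-10\right) \left(-11\right)\right)^{2} + 7 \cdot 2 \left(-10\right) \left(-11\right)\right) + 203 = \left(-78 + 220^{2} + 7 \cdot 220\right) + 203 = \left(-78 + 48400 + 1540\right) + 203 = 49862 + 203 = 50065$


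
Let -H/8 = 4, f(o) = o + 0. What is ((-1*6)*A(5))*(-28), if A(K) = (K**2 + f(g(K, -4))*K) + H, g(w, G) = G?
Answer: -4536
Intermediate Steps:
f(o) = o
H = -32 (H = -8*4 = -32)
A(K) = -32 + K**2 - 4*K (A(K) = (K**2 - 4*K) - 32 = -32 + K**2 - 4*K)
((-1*6)*A(5))*(-28) = ((-1*6)*(-32 + 5**2 - 4*5))*(-28) = -6*(-32 + 25 - 20)*(-28) = -6*(-27)*(-28) = 162*(-28) = -4536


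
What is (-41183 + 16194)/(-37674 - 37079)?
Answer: 24989/74753 ≈ 0.33429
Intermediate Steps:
(-41183 + 16194)/(-37674 - 37079) = -24989/(-74753) = -24989*(-1/74753) = 24989/74753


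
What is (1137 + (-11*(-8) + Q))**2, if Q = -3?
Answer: 1493284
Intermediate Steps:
(1137 + (-11*(-8) + Q))**2 = (1137 + (-11*(-8) - 3))**2 = (1137 + (88 - 3))**2 = (1137 + 85)**2 = 1222**2 = 1493284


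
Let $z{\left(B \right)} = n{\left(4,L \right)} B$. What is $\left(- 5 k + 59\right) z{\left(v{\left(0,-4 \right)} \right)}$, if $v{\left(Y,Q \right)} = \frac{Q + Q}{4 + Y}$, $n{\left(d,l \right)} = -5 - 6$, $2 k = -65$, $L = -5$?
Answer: $4873$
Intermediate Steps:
$k = - \frac{65}{2}$ ($k = \frac{1}{2} \left(-65\right) = - \frac{65}{2} \approx -32.5$)
$n{\left(d,l \right)} = -11$ ($n{\left(d,l \right)} = -5 - 6 = -11$)
$v{\left(Y,Q \right)} = \frac{2 Q}{4 + Y}$
$z{\left(B \right)} = - 11 B$
$\left(- 5 k + 59\right) z{\left(v{\left(0,-4 \right)} \right)} = \left(\left(-5\right) \left(- \frac{65}{2}\right) + 59\right) \left(- 11 \cdot 2 \left(-4\right) \frac{1}{4 + 0}\right) = \left(\frac{325}{2} + 59\right) \left(- 11 \cdot 2 \left(-4\right) \frac{1}{4}\right) = \frac{443 \left(- 11 \cdot 2 \left(-4\right) \frac{1}{4}\right)}{2} = \frac{443 \left(\left(-11\right) \left(-2\right)\right)}{2} = \frac{443}{2} \cdot 22 = 4873$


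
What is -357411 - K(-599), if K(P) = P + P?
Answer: -356213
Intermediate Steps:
K(P) = 2*P
-357411 - K(-599) = -357411 - 2*(-599) = -357411 - 1*(-1198) = -357411 + 1198 = -356213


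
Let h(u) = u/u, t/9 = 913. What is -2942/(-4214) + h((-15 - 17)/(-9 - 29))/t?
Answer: 12089314/17313219 ≈ 0.69827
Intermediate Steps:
t = 8217 (t = 9*913 = 8217)
h(u) = 1
-2942/(-4214) + h((-15 - 17)/(-9 - 29))/t = -2942/(-4214) + 1/8217 = -2942*(-1/4214) + 1*(1/8217) = 1471/2107 + 1/8217 = 12089314/17313219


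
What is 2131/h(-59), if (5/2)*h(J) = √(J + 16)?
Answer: -10655*I*√43/86 ≈ -812.44*I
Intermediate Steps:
h(J) = 2*√(16 + J)/5 (h(J) = 2*√(J + 16)/5 = 2*√(16 + J)/5)
2131/h(-59) = 2131/((2*√(16 - 59)/5)) = 2131/((2*√(-43)/5)) = 2131/((2*(I*√43)/5)) = 2131/((2*I*√43/5)) = 2131*(-5*I*√43/86) = -10655*I*√43/86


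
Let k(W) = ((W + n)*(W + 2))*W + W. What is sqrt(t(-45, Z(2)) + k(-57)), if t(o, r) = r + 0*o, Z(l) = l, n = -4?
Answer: I*sqrt(191290) ≈ 437.37*I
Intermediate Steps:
t(o, r) = r (t(o, r) = r + 0 = r)
k(W) = W + W*(-4 + W)*(2 + W) (k(W) = ((W - 4)*(W + 2))*W + W = ((-4 + W)*(2 + W))*W + W = W*(-4 + W)*(2 + W) + W = W + W*(-4 + W)*(2 + W))
sqrt(t(-45, Z(2)) + k(-57)) = sqrt(2 - 57*(-7 + (-57)**2 - 2*(-57))) = sqrt(2 - 57*(-7 + 3249 + 114)) = sqrt(2 - 57*3356) = sqrt(2 - 191292) = sqrt(-191290) = I*sqrt(191290)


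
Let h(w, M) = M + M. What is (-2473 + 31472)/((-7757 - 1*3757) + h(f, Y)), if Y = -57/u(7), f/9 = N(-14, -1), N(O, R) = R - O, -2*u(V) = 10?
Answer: -144995/57456 ≈ -2.5236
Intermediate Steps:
u(V) = -5 (u(V) = -½*10 = -5)
f = 117 (f = 9*(-1 - 1*(-14)) = 9*(-1 + 14) = 9*13 = 117)
Y = 57/5 (Y = -57/(-5) = -57*(-⅕) = 57/5 ≈ 11.400)
h(w, M) = 2*M
(-2473 + 31472)/((-7757 - 1*3757) + h(f, Y)) = (-2473 + 31472)/((-7757 - 1*3757) + 2*(57/5)) = 28999/((-7757 - 3757) + 114/5) = 28999/(-11514 + 114/5) = 28999/(-57456/5) = 28999*(-5/57456) = -144995/57456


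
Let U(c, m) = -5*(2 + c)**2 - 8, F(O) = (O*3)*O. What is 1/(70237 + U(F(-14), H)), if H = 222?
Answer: -1/1670271 ≈ -5.9870e-7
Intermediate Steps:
F(O) = 3*O**2 (F(O) = (3*O)*O = 3*O**2)
U(c, m) = -8 - 5*(2 + c)**2
1/(70237 + U(F(-14), H)) = 1/(70237 + (-8 - 5*(2 + 3*(-14)**2)**2)) = 1/(70237 + (-8 - 5*(2 + 3*196)**2)) = 1/(70237 + (-8 - 5*(2 + 588)**2)) = 1/(70237 + (-8 - 5*590**2)) = 1/(70237 + (-8 - 5*348100)) = 1/(70237 + (-8 - 1740500)) = 1/(70237 - 1740508) = 1/(-1670271) = -1/1670271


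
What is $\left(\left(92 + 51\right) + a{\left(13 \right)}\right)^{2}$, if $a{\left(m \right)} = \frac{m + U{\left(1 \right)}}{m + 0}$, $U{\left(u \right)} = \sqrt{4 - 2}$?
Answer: $\frac{\left(1872 + \sqrt{2}\right)^{2}}{169} \approx 20767.0$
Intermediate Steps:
$U{\left(u \right)} = \sqrt{2}$
$a{\left(m \right)} = \frac{m + \sqrt{2}}{m}$ ($a{\left(m \right)} = \frac{m + \sqrt{2}}{m + 0} = \frac{m + \sqrt{2}}{m}$)
$\left(\left(92 + 51\right) + a{\left(13 \right)}\right)^{2} = \left(\left(92 + 51\right) + \frac{13 + \sqrt{2}}{13}\right)^{2} = \left(143 + \frac{13 + \sqrt{2}}{13}\right)^{2} = \left(143 + \left(1 + \frac{\sqrt{2}}{13}\right)\right)^{2} = \left(144 + \frac{\sqrt{2}}{13}\right)^{2}$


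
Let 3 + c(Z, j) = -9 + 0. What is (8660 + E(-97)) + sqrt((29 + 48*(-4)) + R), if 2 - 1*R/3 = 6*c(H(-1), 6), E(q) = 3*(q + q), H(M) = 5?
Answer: 8078 + sqrt(59) ≈ 8085.7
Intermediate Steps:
c(Z, j) = -12 (c(Z, j) = -3 + (-9 + 0) = -3 - 9 = -12)
E(q) = 6*q (E(q) = 3*(2*q) = 6*q)
R = 222 (R = 6 - 18*(-12) = 6 - 3*(-72) = 6 + 216 = 222)
(8660 + E(-97)) + sqrt((29 + 48*(-4)) + R) = (8660 + 6*(-97)) + sqrt((29 + 48*(-4)) + 222) = (8660 - 582) + sqrt((29 - 192) + 222) = 8078 + sqrt(-163 + 222) = 8078 + sqrt(59)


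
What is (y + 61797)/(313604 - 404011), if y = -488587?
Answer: 426790/90407 ≈ 4.7208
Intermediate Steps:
(y + 61797)/(313604 - 404011) = (-488587 + 61797)/(313604 - 404011) = -426790/(-90407) = -426790*(-1/90407) = 426790/90407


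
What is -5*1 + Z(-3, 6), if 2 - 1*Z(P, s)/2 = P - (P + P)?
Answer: -7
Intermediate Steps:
Z(P, s) = 4 + 2*P (Z(P, s) = 4 - 2*(P - (P + P)) = 4 - 2*(P - 2*P) = 4 - (-2)*P = 4 + 2*P)
-5*1 + Z(-3, 6) = -5*1 + (4 + 2*(-3)) = -5 + (4 - 6) = -5 - 2 = -7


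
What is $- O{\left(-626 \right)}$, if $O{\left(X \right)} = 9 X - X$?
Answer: $5008$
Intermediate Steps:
$O{\left(X \right)} = 8 X$
$- O{\left(-626 \right)} = - 8 \left(-626\right) = \left(-1\right) \left(-5008\right) = 5008$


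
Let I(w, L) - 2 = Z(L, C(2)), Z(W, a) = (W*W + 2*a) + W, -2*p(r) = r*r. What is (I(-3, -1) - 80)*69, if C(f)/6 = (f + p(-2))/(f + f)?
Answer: -5382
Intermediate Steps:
p(r) = -r**2/2 (p(r) = -r*r/2 = -r**2/2)
C(f) = 3*(-2 + f)/f (C(f) = 6*((f - 1/2*(-2)**2)/(f + f)) = 6*((f - 1/2*4)/((2*f))) = 6*((f - 2)*(1/(2*f))) = 6*((-2 + f)*(1/(2*f))) = 6*((-2 + f)/(2*f)) = 3*(-2 + f)/f)
Z(W, a) = W + W**2 + 2*a (Z(W, a) = (W**2 + 2*a) + W = W + W**2 + 2*a)
I(w, L) = 2 + L + L**2 (I(w, L) = 2 + (L + L**2 + 2*(3 - 6/2)) = 2 + (L + L**2 + 2*(3 - 6*1/2)) = 2 + (L + L**2 + 2*(3 - 3)) = 2 + (L + L**2 + 2*0) = 2 + (L + L**2 + 0) = 2 + (L + L**2) = 2 + L + L**2)
(I(-3, -1) - 80)*69 = ((2 - 1 + (-1)**2) - 80)*69 = ((2 - 1 + 1) - 80)*69 = (2 - 80)*69 = -78*69 = -5382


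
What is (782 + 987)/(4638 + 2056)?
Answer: 1769/6694 ≈ 0.26427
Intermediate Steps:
(782 + 987)/(4638 + 2056) = 1769/6694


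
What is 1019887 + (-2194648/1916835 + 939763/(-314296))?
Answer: 36143063307631471/35438445480 ≈ 1.0199e+6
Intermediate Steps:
1019887 + (-2194648/1916835 + 939763/(-314296)) = 1019887 + (-2194648*1/1916835 + 939763*(-1/314296)) = 1019887 + (-2194648/1916835 - 939763/314296) = 1019887 - 146537629289/35438445480 = 36143063307631471/35438445480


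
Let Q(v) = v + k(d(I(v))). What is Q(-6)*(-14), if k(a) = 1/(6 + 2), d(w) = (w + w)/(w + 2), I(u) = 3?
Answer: 329/4 ≈ 82.250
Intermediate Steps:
d(w) = 2*w/(2 + w) (d(w) = (2*w)/(2 + w) = 2*w/(2 + w))
k(a) = ⅛ (k(a) = 1/8 = ⅛)
Q(v) = ⅛ + v (Q(v) = v + ⅛ = ⅛ + v)
Q(-6)*(-14) = (⅛ - 6)*(-14) = -47/8*(-14) = 329/4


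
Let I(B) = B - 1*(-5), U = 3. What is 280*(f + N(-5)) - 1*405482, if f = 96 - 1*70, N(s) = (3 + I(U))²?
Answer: -364322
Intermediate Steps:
I(B) = 5 + B (I(B) = B + 5 = 5 + B)
N(s) = 121 (N(s) = (3 + (5 + 3))² = (3 + 8)² = 11² = 121)
f = 26 (f = 96 - 70 = 26)
280*(f + N(-5)) - 1*405482 = 280*(26 + 121) - 1*405482 = 280*147 - 405482 = 41160 - 405482 = -364322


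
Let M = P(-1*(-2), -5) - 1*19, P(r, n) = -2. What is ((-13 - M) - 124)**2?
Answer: 13456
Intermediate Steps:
M = -21 (M = -2 - 1*19 = -2 - 19 = -21)
((-13 - M) - 124)**2 = ((-13 - 1*(-21)) - 124)**2 = ((-13 + 21) - 124)**2 = (8 - 124)**2 = (-116)**2 = 13456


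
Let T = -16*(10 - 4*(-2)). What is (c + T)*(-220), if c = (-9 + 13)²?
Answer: 59840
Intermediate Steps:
T = -288 (T = -16*(10 + 8) = -16*18 = -288)
c = 16 (c = 4² = 16)
(c + T)*(-220) = (16 - 288)*(-220) = -272*(-220) = 59840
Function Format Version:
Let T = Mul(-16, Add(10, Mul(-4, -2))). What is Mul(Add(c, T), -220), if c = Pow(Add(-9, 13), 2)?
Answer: 59840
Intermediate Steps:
T = -288 (T = Mul(-16, Add(10, 8)) = Mul(-16, 18) = -288)
c = 16 (c = Pow(4, 2) = 16)
Mul(Add(c, T), -220) = Mul(Add(16, -288), -220) = Mul(-272, -220) = 59840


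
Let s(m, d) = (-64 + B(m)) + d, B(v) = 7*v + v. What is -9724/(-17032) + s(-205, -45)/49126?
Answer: 2544956/4754057 ≈ 0.53532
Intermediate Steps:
B(v) = 8*v
s(m, d) = -64 + d + 8*m (s(m, d) = (-64 + 8*m) + d = -64 + d + 8*m)
-9724/(-17032) + s(-205, -45)/49126 = -9724/(-17032) + (-64 - 45 + 8*(-205))/49126 = -9724*(-1/17032) + (-64 - 45 - 1640)*(1/49126) = 2431/4258 - 1749*1/49126 = 2431/4258 - 159/4466 = 2544956/4754057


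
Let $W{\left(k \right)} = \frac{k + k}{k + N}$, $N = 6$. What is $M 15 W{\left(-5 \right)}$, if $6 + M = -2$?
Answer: $1200$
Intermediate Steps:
$M = -8$ ($M = -6 - 2 = -8$)
$W{\left(k \right)} = \frac{2 k}{6 + k}$ ($W{\left(k \right)} = \frac{k + k}{k + 6} = \frac{2 k}{6 + k}$)
$M 15 W{\left(-5 \right)} = \left(-8\right) 15 \cdot 2 \left(-5\right) \frac{1}{6 - 5} = - 120 \cdot 2 \left(-5\right) 1^{-1} = - 120 \cdot 2 \left(-5\right) 1 = \left(-120\right) \left(-10\right) = 1200$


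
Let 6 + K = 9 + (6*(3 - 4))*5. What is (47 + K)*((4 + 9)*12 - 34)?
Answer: 2440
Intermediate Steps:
K = -27 (K = -6 + (9 + (6*(3 - 4))*5) = -6 + (9 + (6*(-1))*5) = -6 + (9 - 6*5) = -6 + (9 - 30) = -6 - 21 = -27)
(47 + K)*((4 + 9)*12 - 34) = (47 - 27)*((4 + 9)*12 - 34) = 20*(13*12 - 34) = 20*(156 - 34) = 20*122 = 2440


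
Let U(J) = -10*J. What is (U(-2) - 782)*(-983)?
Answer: 749046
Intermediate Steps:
(U(-2) - 782)*(-983) = (-10*(-2) - 782)*(-983) = (20 - 782)*(-983) = -762*(-983) = 749046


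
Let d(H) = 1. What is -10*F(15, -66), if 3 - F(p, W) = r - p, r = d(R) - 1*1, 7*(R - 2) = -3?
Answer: -180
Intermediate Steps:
R = 11/7 (R = 2 + (⅐)*(-3) = 2 - 3/7 = 11/7 ≈ 1.5714)
r = 0 (r = 1 - 1*1 = 1 - 1 = 0)
F(p, W) = 3 + p (F(p, W) = 3 - (0 - p) = 3 - (-1)*p = 3 + p)
-10*F(15, -66) = -10*(3 + 15) = -10*18 = -180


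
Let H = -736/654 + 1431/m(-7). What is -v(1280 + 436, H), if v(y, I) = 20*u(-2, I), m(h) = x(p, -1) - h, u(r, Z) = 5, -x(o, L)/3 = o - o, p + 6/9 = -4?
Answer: -100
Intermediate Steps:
p = -14/3 (p = -⅔ - 4 = -14/3 ≈ -4.6667)
x(o, L) = 0 (x(o, L) = -3*(o - o) = -3*0 = 0)
m(h) = -h (m(h) = 0 - h = -h)
H = 465361/2289 (H = -736/654 + 1431/((-1*(-7))) = -736*1/654 + 1431/7 = -368/327 + 1431*(⅐) = -368/327 + 1431/7 = 465361/2289 ≈ 203.30)
v(y, I) = 100 (v(y, I) = 20*5 = 100)
-v(1280 + 436, H) = -1*100 = -100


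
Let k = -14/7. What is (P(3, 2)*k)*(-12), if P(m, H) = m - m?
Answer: 0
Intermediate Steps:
P(m, H) = 0
k = -2 (k = -14*1/7 = -2)
(P(3, 2)*k)*(-12) = (0*(-2))*(-12) = 0*(-12) = 0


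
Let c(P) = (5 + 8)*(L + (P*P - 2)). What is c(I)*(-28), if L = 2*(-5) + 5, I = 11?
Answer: -41496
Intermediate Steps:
L = -5 (L = -10 + 5 = -5)
c(P) = -91 + 13*P**2 (c(P) = (5 + 8)*(-5 + (P*P - 2)) = 13*(-5 + (P**2 - 2)) = 13*(-5 + (-2 + P**2)) = 13*(-7 + P**2) = -91 + 13*P**2)
c(I)*(-28) = (-91 + 13*11**2)*(-28) = (-91 + 13*121)*(-28) = (-91 + 1573)*(-28) = 1482*(-28) = -41496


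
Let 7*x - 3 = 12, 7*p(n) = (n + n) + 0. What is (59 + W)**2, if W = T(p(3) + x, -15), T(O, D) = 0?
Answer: 3481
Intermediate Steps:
p(n) = 2*n/7 (p(n) = ((n + n) + 0)/7 = (2*n + 0)/7 = (2*n)/7 = 2*n/7)
x = 15/7 (x = 3/7 + (1/7)*12 = 3/7 + 12/7 = 15/7 ≈ 2.1429)
W = 0
(59 + W)**2 = (59 + 0)**2 = 59**2 = 3481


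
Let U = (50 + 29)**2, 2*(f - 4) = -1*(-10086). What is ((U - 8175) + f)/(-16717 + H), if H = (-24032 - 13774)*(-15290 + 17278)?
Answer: -283/6834095 ≈ -4.1410e-5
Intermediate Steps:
H = -75158328 (H = -37806*1988 = -75158328)
f = 5047 (f = 4 + (-1*(-10086))/2 = 4 + (1/2)*10086 = 4 + 5043 = 5047)
U = 6241 (U = 79**2 = 6241)
((U - 8175) + f)/(-16717 + H) = ((6241 - 8175) + 5047)/(-16717 - 75158328) = (-1934 + 5047)/(-75175045) = 3113*(-1/75175045) = -283/6834095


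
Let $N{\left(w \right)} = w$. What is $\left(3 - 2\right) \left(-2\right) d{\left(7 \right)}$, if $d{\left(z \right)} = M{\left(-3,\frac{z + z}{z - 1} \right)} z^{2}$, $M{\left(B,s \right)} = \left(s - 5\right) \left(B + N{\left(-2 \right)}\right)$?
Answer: $- \frac{3920}{3} \approx -1306.7$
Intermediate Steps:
$M{\left(B,s \right)} = \left(-5 + s\right) \left(-2 + B\right)$ ($M{\left(B,s \right)} = \left(s - 5\right) \left(B - 2\right) = \left(-5 + s\right) \left(-2 + B\right)$)
$d{\left(z \right)} = z^{2} \left(25 - \frac{10 z}{-1 + z}\right)$ ($d{\left(z \right)} = \left(10 - -15 - 2 \frac{z + z}{z - 1} - 3 \frac{z + z}{z - 1}\right) z^{2} = \left(10 + 15 - 2 \frac{2 z}{-1 + z} - 3 \frac{2 z}{-1 + z}\right) z^{2} = \left(10 + 15 - \frac{4 z}{-1 + z} - \frac{6 z}{-1 + z}\right) z^{2} = \left(25 - \frac{10 z}{-1 + z}\right) z^{2} = z^{2} \left(25 - \frac{10 z}{-1 + z}\right)$)
$\left(3 - 2\right) \left(-2\right) d{\left(7 \right)} = \left(3 - 2\right) \left(-2\right) \frac{7^{2} \left(-25 + 15 \cdot 7\right)}{-1 + 7} = \left(3 - 2\right) \left(-2\right) \frac{49 \left(-25 + 105\right)}{6} = 1 \left(-2\right) 49 \cdot \frac{1}{6} \cdot 80 = \left(-2\right) \frac{1960}{3} = - \frac{3920}{3}$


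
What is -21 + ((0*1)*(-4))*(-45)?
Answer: -21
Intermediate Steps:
-21 + ((0*1)*(-4))*(-45) = -21 + (0*(-4))*(-45) = -21 + 0*(-45) = -21 + 0 = -21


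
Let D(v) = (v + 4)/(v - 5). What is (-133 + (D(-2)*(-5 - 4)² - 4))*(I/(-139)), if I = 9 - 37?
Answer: -4484/139 ≈ -32.259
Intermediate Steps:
I = -28
D(v) = (4 + v)/(-5 + v)
(-133 + (D(-2)*(-5 - 4)² - 4))*(I/(-139)) = (-133 + (((4 - 2)/(-5 - 2))*(-5 - 4)² - 4))*(-28/(-139)) = (-133 + ((2/(-7))*(-9)² - 4))*(-28*(-1/139)) = (-133 + (-⅐*2*81 - 4))*(28/139) = (-133 + (-2/7*81 - 4))*(28/139) = (-133 + (-162/7 - 4))*(28/139) = (-133 - 190/7)*(28/139) = -1121/7*28/139 = -4484/139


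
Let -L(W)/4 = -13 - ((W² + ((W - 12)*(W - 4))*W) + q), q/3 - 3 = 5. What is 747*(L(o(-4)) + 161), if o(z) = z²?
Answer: 3290535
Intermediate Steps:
q = 24 (q = 9 + 3*5 = 9 + 15 = 24)
L(W) = 148 + 4*W² + 4*W*(-12 + W)*(-4 + W) (L(W) = -4*(-13 - ((W² + ((W - 12)*(W - 4))*W) + 24)) = -4*(-13 - ((W² + ((-12 + W)*(-4 + W))*W) + 24)) = -4*(-13 - ((W² + W*(-12 + W)*(-4 + W)) + 24)) = -4*(-13 - (24 + W² + W*(-12 + W)*(-4 + W))) = -4*(-13 + (-24 - W² - W*(-12 + W)*(-4 + W))) = -4*(-37 - W² - W*(-12 + W)*(-4 + W)) = 148 + 4*W² + 4*W*(-12 + W)*(-4 + W))
747*(L(o(-4)) + 161) = 747*((148 - 60*((-4)²)² + 4*((-4)²)³ + 192*(-4)²) + 161) = 747*((148 - 60*16² + 4*16³ + 192*16) + 161) = 747*((148 - 60*256 + 4*4096 + 3072) + 161) = 747*((148 - 15360 + 16384 + 3072) + 161) = 747*(4244 + 161) = 747*4405 = 3290535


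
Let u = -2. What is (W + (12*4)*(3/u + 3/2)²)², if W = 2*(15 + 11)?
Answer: 2704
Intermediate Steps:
W = 52 (W = 2*26 = 52)
(W + (12*4)*(3/u + 3/2)²)² = (52 + (12*4)*(3/(-2) + 3/2)²)² = (52 + 48*(3*(-½) + 3*(½))²)² = (52 + 48*(-3/2 + 3/2)²)² = (52 + 48*0²)² = (52 + 48*0)² = (52 + 0)² = 52² = 2704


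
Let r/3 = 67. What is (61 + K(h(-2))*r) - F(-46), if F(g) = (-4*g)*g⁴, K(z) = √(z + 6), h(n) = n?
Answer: -823851441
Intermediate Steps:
K(z) = √(6 + z)
r = 201 (r = 3*67 = 201)
F(g) = -4*g⁵
(61 + K(h(-2))*r) - F(-46) = (61 + √(6 - 2)*201) - (-4)*(-46)⁵ = (61 + √4*201) - (-4)*(-205962976) = (61 + 2*201) - 1*823851904 = (61 + 402) - 823851904 = 463 - 823851904 = -823851441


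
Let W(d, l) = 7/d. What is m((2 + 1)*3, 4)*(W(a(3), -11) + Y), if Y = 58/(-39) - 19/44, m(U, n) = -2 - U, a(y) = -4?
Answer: 1574/39 ≈ 40.359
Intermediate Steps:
Y = -3293/1716 (Y = 58*(-1/39) - 19*1/44 = -58/39 - 19/44 = -3293/1716 ≈ -1.9190)
m((2 + 1)*3, 4)*(W(a(3), -11) + Y) = (-2 - (2 + 1)*3)*(7/(-4) - 3293/1716) = (-2 - 3*3)*(7*(-¼) - 3293/1716) = (-2 - 1*9)*(-7/4 - 3293/1716) = (-2 - 9)*(-1574/429) = -11*(-1574/429) = 1574/39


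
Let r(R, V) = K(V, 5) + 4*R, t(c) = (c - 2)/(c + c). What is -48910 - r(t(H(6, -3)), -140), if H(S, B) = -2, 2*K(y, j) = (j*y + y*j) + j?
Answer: -96433/2 ≈ -48217.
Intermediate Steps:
K(y, j) = j/2 + j*y (K(y, j) = ((j*y + y*j) + j)/2 = ((j*y + j*y) + j)/2 = (2*j*y + j)/2 = (j + 2*j*y)/2 = j/2 + j*y)
t(c) = (-2 + c)/(2*c) (t(c) = (-2 + c)/((2*c)) = (-2 + c)*(1/(2*c)) = (-2 + c)/(2*c))
r(R, V) = 5/2 + 4*R + 5*V (r(R, V) = 5*(1/2 + V) + 4*R = (5/2 + 5*V) + 4*R = 5/2 + 4*R + 5*V)
-48910 - r(t(H(6, -3)), -140) = -48910 - (5/2 + 4*((1/2)*(-2 - 2)/(-2)) + 5*(-140)) = -48910 - (5/2 + 4*((1/2)*(-1/2)*(-4)) - 700) = -48910 - (5/2 + 4*1 - 700) = -48910 - (5/2 + 4 - 700) = -48910 - 1*(-1387/2) = -48910 + 1387/2 = -96433/2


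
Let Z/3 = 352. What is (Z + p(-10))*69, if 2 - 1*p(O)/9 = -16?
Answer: 84042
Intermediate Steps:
p(O) = 162 (p(O) = 18 - 9*(-16) = 18 + 144 = 162)
Z = 1056 (Z = 3*352 = 1056)
(Z + p(-10))*69 = (1056 + 162)*69 = 1218*69 = 84042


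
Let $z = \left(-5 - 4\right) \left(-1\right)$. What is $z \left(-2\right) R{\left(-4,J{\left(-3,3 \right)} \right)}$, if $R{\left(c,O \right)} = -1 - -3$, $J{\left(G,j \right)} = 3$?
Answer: $-36$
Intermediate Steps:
$R{\left(c,O \right)} = 2$ ($R{\left(c,O \right)} = -1 + 3 = 2$)
$z = 9$ ($z = \left(-9\right) \left(-1\right) = 9$)
$z \left(-2\right) R{\left(-4,J{\left(-3,3 \right)} \right)} = 9 \left(-2\right) 2 = \left(-18\right) 2 = -36$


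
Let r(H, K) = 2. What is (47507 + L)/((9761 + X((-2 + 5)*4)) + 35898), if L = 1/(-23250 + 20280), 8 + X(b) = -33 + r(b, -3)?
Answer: 141095789/135491400 ≈ 1.0414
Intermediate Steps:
X(b) = -39 (X(b) = -8 + (-33 + 2) = -8 - 31 = -39)
L = -1/2970 (L = 1/(-2970) = -1/2970 ≈ -0.00033670)
(47507 + L)/((9761 + X((-2 + 5)*4)) + 35898) = (47507 - 1/2970)/((9761 - 39) + 35898) = 141095789/(2970*(9722 + 35898)) = (141095789/2970)/45620 = (141095789/2970)*(1/45620) = 141095789/135491400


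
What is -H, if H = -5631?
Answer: 5631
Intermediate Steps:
-H = -1*(-5631) = 5631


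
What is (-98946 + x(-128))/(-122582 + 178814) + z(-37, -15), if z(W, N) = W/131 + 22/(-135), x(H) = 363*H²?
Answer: 5721490447/55247940 ≈ 103.56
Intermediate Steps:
z(W, N) = -22/135 + W/131 (z(W, N) = W*(1/131) + 22*(-1/135) = W/131 - 22/135 = -22/135 + W/131)
(-98946 + x(-128))/(-122582 + 178814) + z(-37, -15) = (-98946 + 363*(-128)²)/(-122582 + 178814) + (-22/135 + (1/131)*(-37)) = (-98946 + 363*16384)/56232 + (-22/135 - 37/131) = (-98946 + 5947392)*(1/56232) - 7877/17685 = 5848446*(1/56232) - 7877/17685 = 974741/9372 - 7877/17685 = 5721490447/55247940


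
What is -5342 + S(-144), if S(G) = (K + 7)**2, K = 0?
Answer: -5293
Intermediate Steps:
S(G) = 49 (S(G) = (0 + 7)**2 = 7**2 = 49)
-5342 + S(-144) = -5342 + 49 = -5293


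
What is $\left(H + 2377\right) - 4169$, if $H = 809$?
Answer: $-983$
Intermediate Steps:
$\left(H + 2377\right) - 4169 = \left(809 + 2377\right) - 4169 = 3186 - 4169 = -983$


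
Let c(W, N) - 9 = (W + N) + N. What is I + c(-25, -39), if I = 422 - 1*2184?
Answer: -1856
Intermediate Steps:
c(W, N) = 9 + W + 2*N (c(W, N) = 9 + ((W + N) + N) = 9 + ((N + W) + N) = 9 + (W + 2*N) = 9 + W + 2*N)
I = -1762 (I = 422 - 2184 = -1762)
I + c(-25, -39) = -1762 + (9 - 25 + 2*(-39)) = -1762 + (9 - 25 - 78) = -1762 - 94 = -1856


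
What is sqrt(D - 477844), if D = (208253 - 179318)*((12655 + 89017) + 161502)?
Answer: sqrt(7614461846) ≈ 87261.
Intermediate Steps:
D = 7614939690 (D = 28935*(101672 + 161502) = 28935*263174 = 7614939690)
sqrt(D - 477844) = sqrt(7614939690 - 477844) = sqrt(7614461846)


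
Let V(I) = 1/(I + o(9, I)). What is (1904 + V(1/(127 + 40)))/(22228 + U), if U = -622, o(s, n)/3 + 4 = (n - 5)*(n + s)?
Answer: 7801629247/88530779454 ≈ 0.088123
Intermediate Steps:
o(s, n) = -12 + 3*(-5 + n)*(n + s) (o(s, n) = -12 + 3*((n - 5)*(n + s)) = -12 + 3*((-5 + n)*(n + s)) = -12 + 3*(-5 + n)*(n + s))
V(I) = 1/(-147 + 3*I**2 + 13*I) (V(I) = 1/(I + (-12 - 15*I - 15*9 + 3*I**2 + 3*I*9)) = 1/(I + (-12 - 15*I - 135 + 3*I**2 + 27*I)) = 1/(I + (-147 + 3*I**2 + 12*I)) = 1/(-147 + 3*I**2 + 13*I))
(1904 + V(1/(127 + 40)))/(22228 + U) = (1904 + 1/(-147 + 3*(1/(127 + 40))**2 + 13/(127 + 40)))/(22228 - 622) = (1904 + 1/(-147 + 3*(1/167)**2 + 13/167))/21606 = (1904 + 1/(-147 + 3*(1/167)**2 + 13*(1/167)))*(1/21606) = (1904 + 1/(-147 + 3*(1/27889) + 13/167))*(1/21606) = (1904 + 1/(-147 + 3/27889 + 13/167))*(1/21606) = (1904 + 1/(-4097509/27889))*(1/21606) = (1904 - 27889/4097509)*(1/21606) = (7801629247/4097509)*(1/21606) = 7801629247/88530779454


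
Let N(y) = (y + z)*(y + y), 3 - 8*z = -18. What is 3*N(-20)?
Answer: 2085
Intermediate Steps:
z = 21/8 (z = 3/8 - 1/8*(-18) = 3/8 + 9/4 = 21/8 ≈ 2.6250)
N(y) = 2*y*(21/8 + y) (N(y) = (y + 21/8)*(y + y) = (21/8 + y)*(2*y) = 2*y*(21/8 + y))
3*N(-20) = 3*((1/4)*(-20)*(21 + 8*(-20))) = 3*((1/4)*(-20)*(21 - 160)) = 3*((1/4)*(-20)*(-139)) = 3*695 = 2085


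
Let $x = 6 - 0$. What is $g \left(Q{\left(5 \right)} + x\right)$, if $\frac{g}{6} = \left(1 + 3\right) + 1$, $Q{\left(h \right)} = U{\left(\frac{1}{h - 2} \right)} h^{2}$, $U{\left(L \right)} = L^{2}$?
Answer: $\frac{790}{3} \approx 263.33$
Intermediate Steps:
$x = 6$ ($x = 6 + 0 = 6$)
$Q{\left(h \right)} = \frac{h^{2}}{\left(-2 + h\right)^{2}}$ ($Q{\left(h \right)} = \left(\frac{1}{h - 2}\right)^{2} h^{2} = \left(\frac{1}{-2 + h}\right)^{2} h^{2} = \frac{h^{2}}{\left(-2 + h\right)^{2}}$)
$g = 30$ ($g = 6 \left(\left(1 + 3\right) + 1\right) = 6 \left(4 + 1\right) = 6 \cdot 5 = 30$)
$g \left(Q{\left(5 \right)} + x\right) = 30 \left(\frac{5^{2}}{\left(-2 + 5\right)^{2}} + 6\right) = 30 \left(\frac{25}{9} + 6\right) = 30 \cdot \frac{79}{9} = \frac{790}{3}$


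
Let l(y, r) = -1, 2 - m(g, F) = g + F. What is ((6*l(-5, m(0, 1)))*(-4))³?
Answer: 13824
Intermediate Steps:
m(g, F) = 2 - F - g (m(g, F) = 2 - (g + F) = 2 - (F + g) = 2 + (-F - g) = 2 - F - g)
((6*l(-5, m(0, 1)))*(-4))³ = ((6*(-1))*(-4))³ = (-6*(-4))³ = 24³ = 13824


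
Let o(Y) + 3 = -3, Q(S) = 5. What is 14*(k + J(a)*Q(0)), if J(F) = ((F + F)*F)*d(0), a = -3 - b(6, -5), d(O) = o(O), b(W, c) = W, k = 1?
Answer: -68026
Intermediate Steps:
o(Y) = -6 (o(Y) = -3 - 3 = -6)
d(O) = -6
a = -9 (a = -3 - 1*6 = -3 - 6 = -9)
J(F) = -12*F**2 (J(F) = ((F + F)*F)*(-6) = ((2*F)*F)*(-6) = (2*F**2)*(-6) = -12*F**2)
14*(k + J(a)*Q(0)) = 14*(1 - 12*(-9)**2*5) = 14*(1 - 12*81*5) = 14*(1 - 972*5) = 14*(1 - 4860) = 14*(-4859) = -68026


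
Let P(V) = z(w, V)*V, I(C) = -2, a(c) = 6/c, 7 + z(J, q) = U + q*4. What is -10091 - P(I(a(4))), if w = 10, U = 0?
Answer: -10121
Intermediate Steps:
z(J, q) = -7 + 4*q (z(J, q) = -7 + (0 + q*4) = -7 + (0 + 4*q) = -7 + 4*q)
P(V) = V*(-7 + 4*V) (P(V) = (-7 + 4*V)*V = V*(-7 + 4*V))
-10091 - P(I(a(4))) = -10091 - (-2)*(-7 + 4*(-2)) = -10091 - (-2)*(-7 - 8) = -10091 - (-2)*(-15) = -10091 - 1*30 = -10091 - 30 = -10121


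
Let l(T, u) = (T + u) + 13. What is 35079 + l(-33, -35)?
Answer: 35024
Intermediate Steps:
l(T, u) = 13 + T + u
35079 + l(-33, -35) = 35079 + (13 - 33 - 35) = 35079 - 55 = 35024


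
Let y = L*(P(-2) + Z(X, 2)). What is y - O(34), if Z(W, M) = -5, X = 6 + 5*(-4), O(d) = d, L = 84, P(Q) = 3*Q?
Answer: -958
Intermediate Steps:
X = -14 (X = 6 - 20 = -14)
y = -924 (y = 84*(3*(-2) - 5) = 84*(-6 - 5) = 84*(-11) = -924)
y - O(34) = -924 - 1*34 = -924 - 34 = -958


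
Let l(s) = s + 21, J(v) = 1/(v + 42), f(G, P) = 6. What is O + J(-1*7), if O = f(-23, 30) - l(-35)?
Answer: 701/35 ≈ 20.029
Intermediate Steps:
J(v) = 1/(42 + v)
l(s) = 21 + s
O = 20 (O = 6 - (21 - 35) = 6 - 1*(-14) = 6 + 14 = 20)
O + J(-1*7) = 20 + 1/(42 - 1*7) = 20 + 1/(42 - 7) = 20 + 1/35 = 701/35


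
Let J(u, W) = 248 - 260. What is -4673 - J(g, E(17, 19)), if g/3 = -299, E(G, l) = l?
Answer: -4661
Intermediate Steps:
g = -897 (g = 3*(-299) = -897)
J(u, W) = -12
-4673 - J(g, E(17, 19)) = -4673 - 1*(-12) = -4673 + 12 = -4661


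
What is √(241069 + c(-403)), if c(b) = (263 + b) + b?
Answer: 29*√286 ≈ 490.43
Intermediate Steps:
c(b) = 263 + 2*b
√(241069 + c(-403)) = √(241069 + (263 + 2*(-403))) = √(241069 + (263 - 806)) = √(241069 - 543) = √240526 = 29*√286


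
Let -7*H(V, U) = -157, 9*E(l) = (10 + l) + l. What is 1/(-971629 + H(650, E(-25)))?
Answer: -7/6801246 ≈ -1.0292e-6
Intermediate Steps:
E(l) = 10/9 + 2*l/9 (E(l) = ((10 + l) + l)/9 = (10 + 2*l)/9 = 10/9 + 2*l/9)
H(V, U) = 157/7 (H(V, U) = -⅐*(-157) = 157/7)
1/(-971629 + H(650, E(-25))) = 1/(-971629 + 157/7) = 1/(-6801246/7) = -7/6801246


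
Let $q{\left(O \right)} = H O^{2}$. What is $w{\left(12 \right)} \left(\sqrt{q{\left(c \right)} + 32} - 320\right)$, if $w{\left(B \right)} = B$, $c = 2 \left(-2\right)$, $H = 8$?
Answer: $-3840 + 48 \sqrt{10} \approx -3688.2$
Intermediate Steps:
$c = -4$
$q{\left(O \right)} = 8 O^{2}$
$w{\left(12 \right)} \left(\sqrt{q{\left(c \right)} + 32} - 320\right) = 12 \left(\sqrt{8 \left(-4\right)^{2} + 32} - 320\right) = 12 \left(\sqrt{8 \cdot 16 + 32} - 320\right) = 12 \left(\sqrt{128 + 32} - 320\right) = 12 \left(\sqrt{160} - 320\right) = 12 \left(4 \sqrt{10} - 320\right) = 12 \left(-320 + 4 \sqrt{10}\right) = -3840 + 48 \sqrt{10}$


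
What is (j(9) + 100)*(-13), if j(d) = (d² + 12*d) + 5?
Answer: -3822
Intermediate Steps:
j(d) = 5 + d² + 12*d
(j(9) + 100)*(-13) = ((5 + 9² + 12*9) + 100)*(-13) = ((5 + 81 + 108) + 100)*(-13) = (194 + 100)*(-13) = 294*(-13) = -3822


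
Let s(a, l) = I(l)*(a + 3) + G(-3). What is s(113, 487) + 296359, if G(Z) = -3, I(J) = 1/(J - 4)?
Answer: 143140064/483 ≈ 2.9636e+5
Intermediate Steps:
I(J) = 1/(-4 + J)
s(a, l) = -3 + (3 + a)/(-4 + l) (s(a, l) = (a + 3)/(-4 + l) - 3 = (3 + a)/(-4 + l) - 3 = -3 + (3 + a)/(-4 + l))
s(113, 487) + 296359 = (15 + 113 - 3*487)/(-4 + 487) + 296359 = (15 + 113 - 1461)/483 + 296359 = (1/483)*(-1333) + 296359 = -1333/483 + 296359 = 143140064/483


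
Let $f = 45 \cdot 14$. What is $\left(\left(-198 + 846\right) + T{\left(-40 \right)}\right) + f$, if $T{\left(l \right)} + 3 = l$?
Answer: $1235$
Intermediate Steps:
$T{\left(l \right)} = -3 + l$
$f = 630$
$\left(\left(-198 + 846\right) + T{\left(-40 \right)}\right) + f = \left(\left(-198 + 846\right) - 43\right) + 630 = \left(648 - 43\right) + 630 = 605 + 630 = 1235$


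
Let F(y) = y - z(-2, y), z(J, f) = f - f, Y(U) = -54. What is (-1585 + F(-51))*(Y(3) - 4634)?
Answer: 7669568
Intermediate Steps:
z(J, f) = 0
F(y) = y (F(y) = y - 1*0 = y + 0 = y)
(-1585 + F(-51))*(Y(3) - 4634) = (-1585 - 51)*(-54 - 4634) = -1636*(-4688) = 7669568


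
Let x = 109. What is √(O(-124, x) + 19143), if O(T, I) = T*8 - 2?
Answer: √18149 ≈ 134.72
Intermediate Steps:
O(T, I) = -2 + 8*T (O(T, I) = 8*T - 2 = -2 + 8*T)
√(O(-124, x) + 19143) = √((-2 + 8*(-124)) + 19143) = √((-2 - 992) + 19143) = √(-994 + 19143) = √18149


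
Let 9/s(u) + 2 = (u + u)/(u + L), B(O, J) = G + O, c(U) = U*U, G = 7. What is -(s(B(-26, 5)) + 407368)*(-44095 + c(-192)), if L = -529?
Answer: 1558245834586/529 ≈ 2.9456e+9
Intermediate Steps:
c(U) = U**2
B(O, J) = 7 + O
s(u) = 9/(-2 + 2*u/(-529 + u)) (s(u) = 9/(-2 + (u + u)/(u - 529)) = 9/(-2 + (2*u)/(-529 + u)) = 9/(-2 + 2*u/(-529 + u)))
-(s(B(-26, 5)) + 407368)*(-44095 + c(-192)) = -((-9/2 + 9*(7 - 26)/1058) + 407368)*(-44095 + (-192)**2) = -((-9/2 + (9/1058)*(-19)) + 407368)*(-44095 + 36864) = -((-9/2 - 171/1058) + 407368)*(-7231) = -(-2466/529 + 407368)*(-7231) = -215495206*(-7231)/529 = -1*(-1558245834586/529) = 1558245834586/529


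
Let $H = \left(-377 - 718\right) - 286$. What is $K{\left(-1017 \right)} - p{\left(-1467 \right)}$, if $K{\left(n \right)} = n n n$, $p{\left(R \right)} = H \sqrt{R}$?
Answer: $-1051871913 + 4143 i \sqrt{163} \approx -1.0519 \cdot 10^{9} + 52894.0 i$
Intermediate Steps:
$H = -1381$ ($H = -1095 - 286 = -1381$)
$p{\left(R \right)} = - 1381 \sqrt{R}$
$K{\left(n \right)} = n^{3}$ ($K{\left(n \right)} = n^{2} n = n^{3}$)
$K{\left(-1017 \right)} - p{\left(-1467 \right)} = \left(-1017\right)^{3} - - 1381 \sqrt{-1467} = -1051871913 - - 1381 \cdot 3 i \sqrt{163} = -1051871913 - - 4143 i \sqrt{163} = -1051871913 + 4143 i \sqrt{163}$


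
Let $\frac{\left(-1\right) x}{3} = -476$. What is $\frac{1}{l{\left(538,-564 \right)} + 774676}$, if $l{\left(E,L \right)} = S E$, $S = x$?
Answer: $\frac{1}{1542940} \approx 6.4811 \cdot 10^{-7}$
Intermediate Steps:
$x = 1428$ ($x = \left(-3\right) \left(-476\right) = 1428$)
$S = 1428$
$l{\left(E,L \right)} = 1428 E$
$\frac{1}{l{\left(538,-564 \right)} + 774676} = \frac{1}{1428 \cdot 538 + 774676} = \frac{1}{768264 + 774676} = \frac{1}{1542940}$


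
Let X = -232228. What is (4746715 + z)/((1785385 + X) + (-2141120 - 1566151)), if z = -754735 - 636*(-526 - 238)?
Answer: -746314/359019 ≈ -2.0788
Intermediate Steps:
z = -268831 (z = -754735 - 636*(-764) = -754735 - 1*(-485904) = -754735 + 485904 = -268831)
(4746715 + z)/((1785385 + X) + (-2141120 - 1566151)) = (4746715 - 268831)/((1785385 - 232228) + (-2141120 - 1566151)) = 4477884/(1553157 - 3707271) = 4477884/(-2154114) = 4477884*(-1/2154114) = -746314/359019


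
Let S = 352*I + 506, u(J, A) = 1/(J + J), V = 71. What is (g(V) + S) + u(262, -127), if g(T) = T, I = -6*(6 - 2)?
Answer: -4124403/524 ≈ -7871.0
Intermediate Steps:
u(J, A) = 1/(2*J)
I = -24 (I = -6*4 = -24)
S = -7942 (S = 352*(-24) + 506 = -8448 + 506 = -7942)
(g(V) + S) + u(262, -127) = (71 - 7942) + (1/2)/262 = -7871 + (1/2)*(1/262) = -7871 + 1/524 = -4124403/524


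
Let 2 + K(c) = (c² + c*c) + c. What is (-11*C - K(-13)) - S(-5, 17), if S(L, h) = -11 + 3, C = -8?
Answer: -227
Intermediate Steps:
K(c) = -2 + c + 2*c² (K(c) = -2 + ((c² + c*c) + c) = -2 + ((c² + c²) + c) = -2 + (2*c² + c) = -2 + (c + 2*c²) = -2 + c + 2*c²)
S(L, h) = -8
(-11*C - K(-13)) - S(-5, 17) = (-11*(-8) - (-2 - 13 + 2*(-13)²)) - 1*(-8) = (88 - (-2 - 13 + 2*169)) + 8 = (88 - (-2 - 13 + 338)) + 8 = (88 - 1*323) + 8 = (88 - 323) + 8 = -235 + 8 = -227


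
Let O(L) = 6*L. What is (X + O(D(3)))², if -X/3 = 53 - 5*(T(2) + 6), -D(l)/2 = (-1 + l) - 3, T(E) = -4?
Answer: 13689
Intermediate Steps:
D(l) = 8 - 2*l (D(l) = -2*((-1 + l) - 3) = -2*(-4 + l) = 8 - 2*l)
X = -129 (X = -3*(53 - 5*(-4 + 6)) = -3*(53 - 5*2) = -3*(53 - 10) = -3*43 = -129)
(X + O(D(3)))² = (-129 + 6*(8 - 2*3))² = (-129 + 6*(8 - 6))² = (-129 + 6*2)² = (-129 + 12)² = (-117)² = 13689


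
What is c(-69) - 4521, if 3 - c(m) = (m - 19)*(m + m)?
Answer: -16662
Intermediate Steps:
c(m) = 3 - 2*m*(-19 + m) (c(m) = 3 - (m - 19)*(m + m) = 3 - (-19 + m)*2*m = 3 - 2*m*(-19 + m))
c(-69) - 4521 = (3 - 2*(-69)² + 38*(-69)) - 4521 = (3 - 2*4761 - 2622) - 4521 = (3 - 9522 - 2622) - 4521 = -12141 - 4521 = -16662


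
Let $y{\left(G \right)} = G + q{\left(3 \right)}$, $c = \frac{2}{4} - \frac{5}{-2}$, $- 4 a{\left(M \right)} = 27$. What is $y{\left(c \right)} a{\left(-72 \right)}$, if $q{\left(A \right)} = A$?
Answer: $- \frac{81}{2} \approx -40.5$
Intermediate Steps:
$a{\left(M \right)} = - \frac{27}{4}$ ($a{\left(M \right)} = \left(- \frac{1}{4}\right) 27 = - \frac{27}{4}$)
$c = 3$ ($c = 2 \cdot \frac{1}{4} - - \frac{5}{2} = \frac{1}{2} + \frac{5}{2} = 3$)
$y{\left(G \right)} = 3 + G$ ($y{\left(G \right)} = G + 3 = 3 + G$)
$y{\left(c \right)} a{\left(-72 \right)} = \left(3 + 3\right) \left(- \frac{27}{4}\right) = 6 \left(- \frac{27}{4}\right) = - \frac{81}{2}$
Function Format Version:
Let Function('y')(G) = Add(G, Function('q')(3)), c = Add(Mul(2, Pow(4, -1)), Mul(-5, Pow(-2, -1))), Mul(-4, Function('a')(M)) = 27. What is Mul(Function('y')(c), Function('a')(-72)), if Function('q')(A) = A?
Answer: Rational(-81, 2) ≈ -40.500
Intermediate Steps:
Function('a')(M) = Rational(-27, 4) (Function('a')(M) = Mul(Rational(-1, 4), 27) = Rational(-27, 4))
c = 3 (c = Add(Mul(2, Rational(1, 4)), Mul(-5, Rational(-1, 2))) = Add(Rational(1, 2), Rational(5, 2)) = 3)
Function('y')(G) = Add(3, G) (Function('y')(G) = Add(G, 3) = Add(3, G))
Mul(Function('y')(c), Function('a')(-72)) = Mul(Add(3, 3), Rational(-27, 4)) = Mul(6, Rational(-27, 4)) = Rational(-81, 2)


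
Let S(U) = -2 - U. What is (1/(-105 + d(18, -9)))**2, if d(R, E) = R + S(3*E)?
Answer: 1/3844 ≈ 0.00026015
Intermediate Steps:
d(R, E) = -2 + R - 3*E (d(R, E) = R + (-2 - 3*E) = -2 + R - 3*E)
(1/(-105 + d(18, -9)))**2 = (1/(-105 + (-2 + 18 - 3*(-9))))**2 = (1/(-105 + (-2 + 18 + 27)))**2 = (1/(-105 + 43))**2 = (1/(-62))**2 = (-1/62)**2 = 1/3844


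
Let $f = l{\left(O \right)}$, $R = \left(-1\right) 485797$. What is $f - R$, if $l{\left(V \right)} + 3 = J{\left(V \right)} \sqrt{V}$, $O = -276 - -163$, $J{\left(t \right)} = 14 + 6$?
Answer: $485794 + 20 i \sqrt{113} \approx 4.8579 \cdot 10^{5} + 212.6 i$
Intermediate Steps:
$J{\left(t \right)} = 20$
$R = -485797$
$O = -113$ ($O = -276 + 163 = -113$)
$l{\left(V \right)} = -3 + 20 \sqrt{V}$
$f = -3 + 20 i \sqrt{113}$ ($f = -3 + 20 \sqrt{-113} = -3 + 20 i \sqrt{113} \approx -3.0 + 212.6 i$)
$f - R = \left(-3 + 20 i \sqrt{113}\right) - -485797 = \left(-3 + 20 i \sqrt{113}\right) + 485797 = 485794 + 20 i \sqrt{113}$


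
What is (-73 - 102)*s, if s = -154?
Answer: 26950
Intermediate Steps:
(-73 - 102)*s = (-73 - 102)*(-154) = -175*(-154) = 26950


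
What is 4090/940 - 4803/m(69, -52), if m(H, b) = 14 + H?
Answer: -417535/7802 ≈ -53.516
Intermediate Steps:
4090/940 - 4803/m(69, -52) = 4090/940 - 4803/(14 + 69) = 4090*(1/940) - 4803/83 = 409/94 - 4803*1/83 = 409/94 - 4803/83 = -417535/7802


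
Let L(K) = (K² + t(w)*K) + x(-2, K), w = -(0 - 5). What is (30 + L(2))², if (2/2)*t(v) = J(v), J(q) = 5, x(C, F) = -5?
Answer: 1521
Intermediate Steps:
w = 5 (w = -1*(-5) = 5)
t(v) = 5
L(K) = -5 + K² + 5*K (L(K) = (K² + 5*K) - 5 = -5 + K² + 5*K)
(30 + L(2))² = (30 + (-5 + 2² + 5*2))² = (30 + (-5 + 4 + 10))² = (30 + 9)² = 39² = 1521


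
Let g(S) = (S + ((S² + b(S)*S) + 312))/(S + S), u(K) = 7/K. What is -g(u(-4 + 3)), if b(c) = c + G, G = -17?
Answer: 261/7 ≈ 37.286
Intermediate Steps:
b(c) = -17 + c (b(c) = c - 17 = -17 + c)
g(S) = (312 + S + S² + S*(-17 + S))/(2*S) (g(S) = (S + ((S² + (-17 + S)*S) + 312))/(S + S) = (S + ((S² + S*(-17 + S)) + 312))/((2*S)) = (S + (312 + S² + S*(-17 + S)))*(1/(2*S)) = (312 + S + S² + S*(-17 + S))*(1/(2*S)) = (312 + S + S² + S*(-17 + S))/(2*S))
-g(u(-4 + 3)) = -(-8 + 7/(-4 + 3) + 156/((7/(-4 + 3)))) = -(-8 + 7/(-1) + 156/((7/(-1)))) = -(-8 + 7*(-1) + 156/((7*(-1)))) = -(-8 - 7 + 156/(-7)) = -(-8 - 7 + 156*(-⅐)) = -(-8 - 7 - 156/7) = -1*(-261/7) = 261/7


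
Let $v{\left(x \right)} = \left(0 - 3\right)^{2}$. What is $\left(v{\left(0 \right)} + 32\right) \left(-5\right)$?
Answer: $-205$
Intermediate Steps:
$v{\left(x \right)} = 9$ ($v{\left(x \right)} = \left(-3\right)^{2} = 9$)
$\left(v{\left(0 \right)} + 32\right) \left(-5\right) = \left(9 + 32\right) \left(-5\right) = 41 \left(-5\right) = -205$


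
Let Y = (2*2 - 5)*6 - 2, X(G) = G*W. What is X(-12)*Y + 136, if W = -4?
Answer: -248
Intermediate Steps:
X(G) = -4*G (X(G) = G*(-4) = -4*G)
Y = -8 (Y = (4 - 5)*6 - 2 = -1*6 - 2 = -6 - 2 = -8)
X(-12)*Y + 136 = -4*(-12)*(-8) + 136 = 48*(-8) + 136 = -384 + 136 = -248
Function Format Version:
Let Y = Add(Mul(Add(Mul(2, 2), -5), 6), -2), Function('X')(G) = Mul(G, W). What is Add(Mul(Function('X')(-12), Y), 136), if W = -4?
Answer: -248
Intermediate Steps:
Function('X')(G) = Mul(-4, G) (Function('X')(G) = Mul(G, -4) = Mul(-4, G))
Y = -8 (Y = Add(Mul(Add(4, -5), 6), -2) = Add(Mul(-1, 6), -2) = Add(-6, -2) = -8)
Add(Mul(Function('X')(-12), Y), 136) = Add(Mul(Mul(-4, -12), -8), 136) = Add(Mul(48, -8), 136) = Add(-384, 136) = -248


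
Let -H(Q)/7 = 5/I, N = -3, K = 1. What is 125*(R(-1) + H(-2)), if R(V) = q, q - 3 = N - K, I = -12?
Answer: 2875/12 ≈ 239.58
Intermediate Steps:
H(Q) = 35/12 (H(Q) = -35/(-12) = -35*(-1)/12 = -7*(-5/12) = 35/12)
q = -1 (q = 3 + (-3 - 1*1) = 3 + (-3 - 1) = 3 - 4 = -1)
R(V) = -1
125*(R(-1) + H(-2)) = 125*(-1 + 35/12) = 125*(23/12) = 2875/12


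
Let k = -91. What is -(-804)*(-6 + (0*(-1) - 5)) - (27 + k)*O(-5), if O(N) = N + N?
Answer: -9484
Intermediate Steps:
O(N) = 2*N
-(-804)*(-6 + (0*(-1) - 5)) - (27 + k)*O(-5) = -(-804)*(-6 + (0*(-1) - 5)) - (27 - 91)*2*(-5) = -(-804)*(-6 + (0 - 5)) - (-64)*(-10) = -(-804)*(-6 - 5) - 1*640 = -(-804)*(-11) - 640 = -134*66 - 640 = -8844 - 640 = -9484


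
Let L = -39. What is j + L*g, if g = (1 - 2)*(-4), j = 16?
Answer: -140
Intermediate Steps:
g = 4 (g = -1*(-4) = 4)
j + L*g = 16 - 39*4 = 16 - 156 = -140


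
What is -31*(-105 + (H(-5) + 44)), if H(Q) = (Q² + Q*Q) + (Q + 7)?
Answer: 279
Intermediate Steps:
H(Q) = 7 + Q + 2*Q² (H(Q) = (Q² + Q²) + (7 + Q) = 2*Q² + (7 + Q) = 7 + Q + 2*Q²)
-31*(-105 + (H(-5) + 44)) = -31*(-105 + ((7 - 5 + 2*(-5)²) + 44)) = -31*(-105 + ((7 - 5 + 2*25) + 44)) = -31*(-105 + ((7 - 5 + 50) + 44)) = -31*(-105 + (52 + 44)) = -31*(-105 + 96) = -31*(-9) = 279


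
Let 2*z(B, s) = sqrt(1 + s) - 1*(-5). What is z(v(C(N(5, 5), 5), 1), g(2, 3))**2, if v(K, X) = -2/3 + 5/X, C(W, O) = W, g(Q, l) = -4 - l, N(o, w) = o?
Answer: (5 + I*sqrt(6))**2/4 ≈ 4.75 + 6.1237*I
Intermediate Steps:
v(K, X) = -2/3 + 5/X (v(K, X) = -2*1/3 + 5/X = -2/3 + 5/X)
z(B, s) = 5/2 + sqrt(1 + s)/2 (z(B, s) = (sqrt(1 + s) - 1*(-5))/2 = (sqrt(1 + s) + 5)/2 = (5 + sqrt(1 + s))/2 = 5/2 + sqrt(1 + s)/2)
z(v(C(N(5, 5), 5), 1), g(2, 3))**2 = (5/2 + sqrt(1 + (-4 - 1*3))/2)**2 = (5/2 + sqrt(1 + (-4 - 3))/2)**2 = (5/2 + sqrt(1 - 7)/2)**2 = (5/2 + sqrt(-6)/2)**2 = (5/2 + (I*sqrt(6))/2)**2 = (5/2 + I*sqrt(6)/2)**2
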